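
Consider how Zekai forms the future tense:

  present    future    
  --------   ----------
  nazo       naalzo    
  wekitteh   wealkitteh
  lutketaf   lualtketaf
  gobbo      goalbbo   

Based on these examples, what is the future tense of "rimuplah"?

rialmuplah

Every pair shown (nazo → naalzo, wekitteh → wealkitteh, lutketaf → lualtketaf, …) follows the same rule: insert -al- after the first vowel.
So rimuplah → rialmuplah.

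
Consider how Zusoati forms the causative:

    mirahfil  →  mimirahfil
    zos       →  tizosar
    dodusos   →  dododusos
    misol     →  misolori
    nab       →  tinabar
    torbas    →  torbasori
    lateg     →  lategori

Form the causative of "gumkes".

gumkesori

"gumkes" has 2 vowels. The stems with 2 vowels (torbas → torbasori, lateg → lategori, misol → misolori) add -ori.
So gumkes → gumkesori.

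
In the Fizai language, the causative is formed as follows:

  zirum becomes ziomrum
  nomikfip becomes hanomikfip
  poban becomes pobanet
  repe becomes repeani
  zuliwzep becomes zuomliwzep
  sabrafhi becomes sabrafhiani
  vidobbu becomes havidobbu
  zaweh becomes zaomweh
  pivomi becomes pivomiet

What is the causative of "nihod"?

hanihod

zuliwzep and nomikfip both end in -p yet inflect differently (zuomliwzep, hanomikfip), so the final letter is not what conditions the rule; the first letter is.
"nihod" begins with n-. The one such stem in the data (nomikfip → hanomikfip) adds the prefix ha-, so the same rule applies.
So nihod → hanihod.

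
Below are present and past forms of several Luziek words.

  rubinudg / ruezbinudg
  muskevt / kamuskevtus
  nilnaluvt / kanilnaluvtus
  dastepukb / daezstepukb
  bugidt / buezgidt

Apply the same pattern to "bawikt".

baezwikt

"bawikt" has second-to-last letter 'k'. The one such stem in the data (dastepukb → daezstepukb) inserts -ez- after the first vowel (as do bugidt, rubinudg), so the same rule applies.
So bawikt → baezwikt.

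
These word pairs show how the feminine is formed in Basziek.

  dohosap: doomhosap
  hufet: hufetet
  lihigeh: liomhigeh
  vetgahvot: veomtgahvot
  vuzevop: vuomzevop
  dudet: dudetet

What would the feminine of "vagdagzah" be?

"vagdagzah" has 3 vowels. The stems with 3 vowels (vetgahvot → veomtgahvot, dohosap → doomhosap, lihigeh → liomhigeh) insert -om- after the first vowel.
So vagdagzah → vaomgdagzah.

vaomgdagzah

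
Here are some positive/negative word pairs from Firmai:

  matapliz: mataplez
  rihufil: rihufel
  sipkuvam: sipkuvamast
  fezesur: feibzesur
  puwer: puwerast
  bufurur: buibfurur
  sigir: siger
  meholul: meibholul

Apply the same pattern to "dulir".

"dulir" has last vowel 'i'. The stems whose last vowel is 'i' (matapliz → mataplez, sigir → siger, rihufil → rihufel) change the last vowel to 'e'.
So dulir → duler.

duler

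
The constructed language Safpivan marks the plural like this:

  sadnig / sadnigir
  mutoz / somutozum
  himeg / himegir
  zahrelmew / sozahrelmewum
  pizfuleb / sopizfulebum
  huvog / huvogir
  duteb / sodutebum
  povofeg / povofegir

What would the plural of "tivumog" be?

povofeg and pizfuleb both have last vowel 'e' yet inflect differently (povofegir, sopizfulebum), so the last vowel is not what conditions the rule; the final letter is.
"tivumog" ends in -g. The stems ending in -g (sadnig → sadnigir, huvog → huvogir, povofeg → povofegir) add -ir.
So tivumog → tivumogir.

tivumogir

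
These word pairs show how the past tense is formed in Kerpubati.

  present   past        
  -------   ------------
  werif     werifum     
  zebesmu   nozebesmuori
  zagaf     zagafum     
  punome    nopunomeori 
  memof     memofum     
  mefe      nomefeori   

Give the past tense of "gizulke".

zebesmu and zagaf both begin with z- yet inflect differently (nozebesmuori, zagafum), so the first letter is not what conditions the rule; whether the stem ends in a vowel or a consonant is.
"gizulke" ends in a vowel. The stems ending in a vowel (mefe → nomefeori, punome → nopunomeori, zebesmu → nozebesmuori) add no- … -ori around the stem.
So gizulke → nogizulkeori.

nogizulkeori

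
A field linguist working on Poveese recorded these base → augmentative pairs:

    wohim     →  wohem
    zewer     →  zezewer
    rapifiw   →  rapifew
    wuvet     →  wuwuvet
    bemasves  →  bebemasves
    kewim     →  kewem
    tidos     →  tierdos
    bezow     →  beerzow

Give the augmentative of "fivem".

rapifiw and bezow both end in -w yet inflect differently (rapifew, beerzow), so the final letter is not what conditions the rule; the last vowel is.
"fivem" has last vowel 'e'. The stems whose last vowel is 'e' (zewer → zezewer, bemasves → bebemasves, wuvet → wuwuvet) repeat the first consonant+vowel as a prefix.
So fivem → fifivem.

fifivem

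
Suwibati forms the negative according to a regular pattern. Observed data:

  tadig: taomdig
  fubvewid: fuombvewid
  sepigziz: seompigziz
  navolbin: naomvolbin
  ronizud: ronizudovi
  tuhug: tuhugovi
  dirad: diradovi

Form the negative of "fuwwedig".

fuomwwedig

"fuwwedig" has last vowel 'i'. The stems whose last vowel is 'i' (tadig → taomdig, fubvewid → fuombvewid, sepigziz → seompigziz) insert -om- after the first vowel.
So fuwwedig → fuomwwedig.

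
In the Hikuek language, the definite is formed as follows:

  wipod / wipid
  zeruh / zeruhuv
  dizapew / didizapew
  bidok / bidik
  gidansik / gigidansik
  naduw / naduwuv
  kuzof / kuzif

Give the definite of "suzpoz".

suzpiz

naduw and dizapew both end in -w yet inflect differently (naduwuv, didizapew), so the final letter is not what conditions the rule; the last vowel is.
"suzpoz" has last vowel 'o'. The stems whose last vowel is 'o' (bidok → bidik, kuzof → kuzif, wipod → wipid) change the last vowel to 'i'.
The other patterns: stems whose last vowel is 'u' add -uv; stems whose last vowel is 'e' or 'i' repeat the first consonant+vowel as a prefix.
So suzpoz → suzpiz.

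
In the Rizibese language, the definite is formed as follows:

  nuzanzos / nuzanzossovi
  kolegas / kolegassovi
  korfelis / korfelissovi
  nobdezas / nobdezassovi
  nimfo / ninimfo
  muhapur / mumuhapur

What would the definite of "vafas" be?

nuzanzos and nimfo both have last vowel 'o' yet inflect differently (nuzanzossovi, ninimfo), so the last vowel is not what conditions the rule; the final letter is.
"vafas" ends in -s. The stems ending in -s (nuzanzos → nuzanzossovi, kolegas → kolegassovi, korfelis → korfelissovi) double the final consonant and add -ovi.
So vafas → vafassovi.

vafassovi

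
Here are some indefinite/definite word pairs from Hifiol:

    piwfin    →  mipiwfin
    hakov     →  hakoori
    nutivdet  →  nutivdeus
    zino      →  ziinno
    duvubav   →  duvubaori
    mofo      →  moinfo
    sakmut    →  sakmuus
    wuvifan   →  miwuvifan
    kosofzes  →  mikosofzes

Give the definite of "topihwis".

mitopihwis

"topihwis" ends in -s. The one such stem in the data (kosofzes → mikosofzes) adds the prefix mi-, so the same rule applies.
So topihwis → mitopihwis.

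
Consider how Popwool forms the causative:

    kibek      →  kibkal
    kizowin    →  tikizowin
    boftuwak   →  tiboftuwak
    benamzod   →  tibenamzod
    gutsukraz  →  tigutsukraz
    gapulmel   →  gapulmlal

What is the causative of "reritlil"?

tireritlil

kibek and boftuwak both end in -k yet inflect differently (kibkal, tiboftuwak), so the final letter is not what conditions the rule; the last vowel is.
"reritlil" has last vowel 'i'. The one such stem in the data (kizowin → tikizowin) adds the prefix ti-, so the same rule applies.
The other pattern: stems whose last vowel is 'e' delete the last vowel and add -al.
So reritlil → tireritlil.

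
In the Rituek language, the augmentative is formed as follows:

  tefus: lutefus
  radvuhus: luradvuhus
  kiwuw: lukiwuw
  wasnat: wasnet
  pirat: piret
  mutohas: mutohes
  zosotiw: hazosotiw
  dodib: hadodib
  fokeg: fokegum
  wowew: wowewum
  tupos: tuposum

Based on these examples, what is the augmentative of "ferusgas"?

tefus and mutohas both end in -s yet inflect differently (lutefus, mutohes), so the final letter is not what conditions the rule; the last vowel is.
"ferusgas" has last vowel 'a'. The stems whose last vowel is 'a' (wasnat → wasnet, pirat → piret, mutohas → mutohes) change the last vowel to 'e'.
The other patterns: stems whose last vowel is 'u' add the prefix lu-; stems whose last vowel is 'i' add the prefix ha-; stems whose last vowel is 'e' or 'o' add -um.
So ferusgas → ferusges.

ferusges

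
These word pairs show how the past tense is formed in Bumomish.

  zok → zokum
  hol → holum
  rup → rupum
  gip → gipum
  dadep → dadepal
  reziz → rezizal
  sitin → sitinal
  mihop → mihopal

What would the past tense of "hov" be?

hovum

rup and dadep both end in -p yet inflect differently (rupum, dadepal), so the final letter is not what conditions the rule; the number of vowels is.
"hov" has 1 vowel. The stems with 1 vowel (zok → zokum, hol → holum, rup → rupum) add -um.
So hov → hovum.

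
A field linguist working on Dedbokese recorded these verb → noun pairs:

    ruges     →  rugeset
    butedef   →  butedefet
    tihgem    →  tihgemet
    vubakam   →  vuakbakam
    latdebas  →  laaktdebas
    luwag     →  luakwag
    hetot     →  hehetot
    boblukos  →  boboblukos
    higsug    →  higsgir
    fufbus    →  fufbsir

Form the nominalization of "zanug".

zangir

tihgem and vubakam both end in -m yet inflect differently (tihgemet, vuakbakam), so the final letter is not what conditions the rule; the last vowel is.
"zanug" has last vowel 'u'. The stems whose last vowel is 'u' (higsug → higsgir, fufbus → fufbsir) delete the last vowel and add -ir.
The other patterns: stems whose last vowel is 'e' add -et; stems whose last vowel is 'a' insert -ak- after the first vowel; stems whose last vowel is 'o' repeat the first consonant+vowel as a prefix.
So zanug → zangir.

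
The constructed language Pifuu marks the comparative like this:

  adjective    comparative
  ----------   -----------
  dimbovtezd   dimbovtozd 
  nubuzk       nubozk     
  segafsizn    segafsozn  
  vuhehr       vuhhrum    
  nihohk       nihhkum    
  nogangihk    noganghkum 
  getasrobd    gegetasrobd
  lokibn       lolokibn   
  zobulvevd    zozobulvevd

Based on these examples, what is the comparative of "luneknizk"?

nubuzk and nihohk both end in -k yet inflect differently (nubozk, nihhkum), so the final letter is not what conditions the rule; the second-to-last letter is.
"luneknizk" has second-to-last letter 'z'. The stems whose second-to-last letter is 'z' (dimbovtezd → dimbovtozd, nubuzk → nubozk, segafsizn → segafsozn) change the last vowel to 'o'.
So luneknizk → luneknozk.

luneknozk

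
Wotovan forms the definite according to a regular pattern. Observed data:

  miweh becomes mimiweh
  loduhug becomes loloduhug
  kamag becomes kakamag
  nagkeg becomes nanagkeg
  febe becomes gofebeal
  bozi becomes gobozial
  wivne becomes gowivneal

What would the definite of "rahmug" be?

miweh and febe both have last vowel 'e' yet inflect differently (mimiweh, gofebeal), so the last vowel is not what conditions the rule; whether the stem ends in a vowel or a consonant is.
"rahmug" ends in a consonant. The stems ending in a consonant (miweh → mimiweh, loduhug → loloduhug, kamag → kakamag) repeat the first consonant+vowel as a prefix.
The other pattern: stems ending in a vowel add go- … -al around the stem.
So rahmug → rarahmug.

rarahmug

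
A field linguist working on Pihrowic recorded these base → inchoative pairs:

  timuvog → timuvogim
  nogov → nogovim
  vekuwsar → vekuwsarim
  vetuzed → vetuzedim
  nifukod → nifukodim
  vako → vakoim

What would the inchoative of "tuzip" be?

Every pair shown (timuvog → timuvogim, nogov → nogovim, vekuwsar → vekuwsarim, …) follows the same rule: add -im.
So tuzip → tuzipim.

tuzipim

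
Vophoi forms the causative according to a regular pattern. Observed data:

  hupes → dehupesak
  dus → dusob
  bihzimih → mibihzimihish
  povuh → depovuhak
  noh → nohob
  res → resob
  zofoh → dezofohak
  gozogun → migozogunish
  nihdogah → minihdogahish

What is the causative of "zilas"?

dezilasak

noh and zofoh both end in -h yet inflect differently (nohob, dezofohak), so the final letter is not what conditions the rule; the number of vowels is.
"zilas" has 2 vowels. The stems with 2 vowels (zofoh → dezofohak, povuh → depovuhak, hupes → dehupesak) add de- … -ak around the stem.
The other patterns: stems with 1 vowel add -ob; stems with 3 vowels add mi- … -ish around the stem.
So zilas → dezilasak.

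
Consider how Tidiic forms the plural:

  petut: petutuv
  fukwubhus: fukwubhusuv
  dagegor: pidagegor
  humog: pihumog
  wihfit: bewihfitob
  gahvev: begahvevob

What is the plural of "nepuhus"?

"nepuhus" has last vowel 'u'. The stems whose last vowel is 'u' (petut → petutuv, fukwubhus → fukwubhusuv) add -uv.
So nepuhus → nepuhusuv.

nepuhusuv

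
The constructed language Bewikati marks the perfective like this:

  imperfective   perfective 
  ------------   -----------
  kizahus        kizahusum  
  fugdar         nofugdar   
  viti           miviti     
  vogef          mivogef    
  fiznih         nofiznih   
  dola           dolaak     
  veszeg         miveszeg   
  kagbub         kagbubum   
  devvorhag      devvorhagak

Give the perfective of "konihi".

konihium

"konihi" begins with k-. The stems beginning with k- (kagbub → kagbubum, kizahus → kizahusum) add -um.
The other patterns: stems beginning with d- add -ak; stems beginning with v- add the prefix mi-; stems beginning with f- add the prefix no-.
So konihi → konihium.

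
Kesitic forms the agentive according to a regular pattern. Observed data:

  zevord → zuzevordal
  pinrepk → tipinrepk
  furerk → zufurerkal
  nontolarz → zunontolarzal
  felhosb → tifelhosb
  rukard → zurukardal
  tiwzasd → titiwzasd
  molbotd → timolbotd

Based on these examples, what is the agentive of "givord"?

zugivordal

furerk and pinrepk both end in -k yet inflect differently (zufurerkal, tipinrepk), so the final letter is not what conditions the rule; the second-to-last letter is.
"givord" has second-to-last letter 'r'. The stems whose second-to-last letter is 'r' (rukard → zurukardal, zevord → zuzevordal, nontolarz → zunontolarzal) add zu- … -al around the stem.
The other pattern: stems whose second-to-last letter is 'p', 's' or 't' add the prefix ti-.
So givord → zugivordal.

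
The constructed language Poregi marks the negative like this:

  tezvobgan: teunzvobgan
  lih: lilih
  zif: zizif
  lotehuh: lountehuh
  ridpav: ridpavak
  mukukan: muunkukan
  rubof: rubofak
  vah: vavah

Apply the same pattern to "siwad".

siwadak

"siwad" has 2 vowels. The stems with 2 vowels (rubof → rubofak, ridpav → ridpavak) add -ak.
The other patterns: stems with 1 vowel repeat the first consonant+vowel as a prefix; stems with 3 vowels insert -un- after the first vowel.
So siwad → siwadak.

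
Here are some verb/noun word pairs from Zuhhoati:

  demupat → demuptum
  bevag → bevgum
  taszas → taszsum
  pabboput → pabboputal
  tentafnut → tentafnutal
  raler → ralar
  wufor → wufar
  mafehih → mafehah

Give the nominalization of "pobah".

"pobah" has last vowel 'a'. The stems whose last vowel is 'a' (demupat → demuptum, bevag → bevgum, taszas → taszsum) delete the last vowel and add -um.
The other patterns: stems whose last vowel is 'u' add -al; stems whose last vowel is 'e', 'i' or 'o' change the last vowel to 'a'.
So pobah → pobhum.

pobhum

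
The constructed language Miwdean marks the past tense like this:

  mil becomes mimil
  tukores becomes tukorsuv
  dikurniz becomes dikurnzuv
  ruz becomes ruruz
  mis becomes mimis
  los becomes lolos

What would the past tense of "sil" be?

sisil

"sil" has 1 vowel. The stems with 1 vowel (ruz → ruruz, mil → mimil, los → lolos) repeat the first consonant+vowel as a prefix.
The other pattern: stems with 3 vowels delete the last vowel and add -uv.
So sil → sisil.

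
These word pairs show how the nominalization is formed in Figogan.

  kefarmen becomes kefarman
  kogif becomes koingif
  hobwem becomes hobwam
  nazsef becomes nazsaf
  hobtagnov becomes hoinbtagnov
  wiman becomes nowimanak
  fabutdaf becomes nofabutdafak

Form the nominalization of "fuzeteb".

fuzetab

"fuzeteb" has last vowel 'e'. The stems whose last vowel is 'e' (nazsef → nazsaf, hobwem → hobwam, kefarmen → kefarman) change the last vowel to 'a'.
So fuzeteb → fuzetab.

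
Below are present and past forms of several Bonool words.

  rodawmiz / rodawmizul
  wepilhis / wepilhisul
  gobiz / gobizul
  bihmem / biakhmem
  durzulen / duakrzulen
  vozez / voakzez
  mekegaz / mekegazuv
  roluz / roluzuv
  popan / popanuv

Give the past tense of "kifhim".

kifhimul

rodawmiz and vozez both end in -z yet inflect differently (rodawmizul, voakzez), so the final letter is not what conditions the rule; the last vowel is.
"kifhim" has last vowel 'i'. The stems whose last vowel is 'i' (rodawmiz → rodawmizul, wepilhis → wepilhisul, gobiz → gobizul) add -ul.
The other patterns: stems whose last vowel is 'e' insert -ak- after the first vowel; stems whose last vowel is 'a' or 'u' add -uv.
So kifhim → kifhimul.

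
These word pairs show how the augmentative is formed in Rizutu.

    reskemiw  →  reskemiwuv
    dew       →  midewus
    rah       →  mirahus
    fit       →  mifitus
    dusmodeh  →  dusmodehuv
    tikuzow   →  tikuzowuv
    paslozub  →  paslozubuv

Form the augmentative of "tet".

mitetus

dew and reskemiw both end in -w yet inflect differently (midewus, reskemiwuv), so the final letter is not what conditions the rule; the number of vowels is.
"tet" has 1 vowel. The stems with 1 vowel (fit → mifitus, rah → mirahus, dew → midewus) add mi- … -us around the stem.
So tet → mitetus.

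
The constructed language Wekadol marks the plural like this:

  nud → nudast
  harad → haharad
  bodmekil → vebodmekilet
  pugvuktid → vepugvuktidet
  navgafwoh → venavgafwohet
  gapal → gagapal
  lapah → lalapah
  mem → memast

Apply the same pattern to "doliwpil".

"doliwpil" has 3 vowels. The stems with 3 vowels (navgafwoh → venavgafwohet, bodmekil → vebodmekilet, pugvuktid → vepugvuktidet) add ve- … -et around the stem.
The other patterns: stems with 1 vowel add -ast; stems with 2 vowels repeat the first consonant+vowel as a prefix.
So doliwpil → vedoliwpilet.

vedoliwpilet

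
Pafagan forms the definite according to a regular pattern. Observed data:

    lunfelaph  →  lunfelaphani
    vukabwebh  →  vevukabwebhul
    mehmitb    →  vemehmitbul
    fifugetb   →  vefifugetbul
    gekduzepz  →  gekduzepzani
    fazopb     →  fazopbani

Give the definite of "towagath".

lunfelaph and vukabwebh both end in -h yet inflect differently (lunfelaphani, vevukabwebhul), so the final letter is not what conditions the rule; the second-to-last letter is.
"towagath" has second-to-last letter 't'. The stems whose second-to-last letter is 't' (fifugetb → vefifugetbul, mehmitb → vemehmitbul) add ve- … -ul around the stem.
The other pattern: stems whose second-to-last letter is 'p' add -ani.
So towagath → vetowagathul.

vetowagathul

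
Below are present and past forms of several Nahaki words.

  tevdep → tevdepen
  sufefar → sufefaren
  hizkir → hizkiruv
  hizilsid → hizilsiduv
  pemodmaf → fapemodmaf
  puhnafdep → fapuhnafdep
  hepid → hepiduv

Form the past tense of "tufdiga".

"tufdiga" begins with t-. The one such stem in the data (tevdep → tevdepen) adds -en, so the same rule applies.
The other patterns: stems beginning with p- add the prefix fa-; stems beginning with h- add -uv.
So tufdiga → tufdigaen.

tufdigaen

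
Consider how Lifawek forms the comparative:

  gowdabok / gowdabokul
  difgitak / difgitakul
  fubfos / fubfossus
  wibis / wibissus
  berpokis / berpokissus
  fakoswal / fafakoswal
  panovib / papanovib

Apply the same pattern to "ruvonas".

ruvonassus

gowdabok and fubfos both have last vowel 'o' yet inflect differently (gowdabokul, fubfossus), so the last vowel is not what conditions the rule; the final letter is.
"ruvonas" ends in -s. The stems ending in -s (fubfos → fubfossus, wibis → wibissus, berpokis → berpokissus) double the final consonant and add -us.
The other patterns: stems ending in -k add -ul; stems ending in -b or -l repeat the first consonant+vowel as a prefix.
So ruvonas → ruvonassus.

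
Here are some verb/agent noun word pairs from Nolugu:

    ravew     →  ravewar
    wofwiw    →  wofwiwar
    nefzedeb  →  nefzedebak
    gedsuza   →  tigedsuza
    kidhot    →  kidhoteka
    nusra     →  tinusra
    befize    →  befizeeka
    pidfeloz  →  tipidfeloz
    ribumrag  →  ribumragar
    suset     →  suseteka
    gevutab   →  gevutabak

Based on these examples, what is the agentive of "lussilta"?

tilussilta

befize and nefzedeb both have last vowel 'e' yet inflect differently (befizeeka, nefzedebak), so the last vowel is not what conditions the rule; the final letter is.
"lussilta" ends in -a. The stems ending in -a (gedsuza → tigedsuza, nusra → tinusra) add the prefix ti-.
The other patterns: stems ending in -e or -t add -eka; stems ending in -b add -ak; stems ending in -g or -w add -ar.
So lussilta → tilussilta.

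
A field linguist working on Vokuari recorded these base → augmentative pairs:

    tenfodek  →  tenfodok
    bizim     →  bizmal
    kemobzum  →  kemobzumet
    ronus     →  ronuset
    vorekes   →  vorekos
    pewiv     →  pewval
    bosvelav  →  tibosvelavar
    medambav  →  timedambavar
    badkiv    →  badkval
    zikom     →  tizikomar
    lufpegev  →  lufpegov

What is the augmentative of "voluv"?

vorekes and ronus both end in -s yet inflect differently (vorekos, ronuset), so the final letter is not what conditions the rule; the last vowel is.
"voluv" has last vowel 'u'. The stems whose last vowel is 'u' (kemobzum → kemobzumet, ronus → ronuset) add -et.
The other patterns: stems whose last vowel is 'e' change the last vowel to 'o'; stems whose last vowel is 'i' delete the last vowel and add -al; stems whose last vowel is 'a' or 'o' add ti- … -ar around the stem.
So voluv → voluvet.

voluvet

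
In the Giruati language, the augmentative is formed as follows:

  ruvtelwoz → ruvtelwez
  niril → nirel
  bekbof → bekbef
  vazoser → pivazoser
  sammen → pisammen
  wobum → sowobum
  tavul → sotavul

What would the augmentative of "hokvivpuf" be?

"hokvivpuf" has last vowel 'u'. The stems whose last vowel is 'u' (wobum → sowobum, tavul → sotavul) add the prefix so-.
So hokvivpuf → sohokvivpuf.

sohokvivpuf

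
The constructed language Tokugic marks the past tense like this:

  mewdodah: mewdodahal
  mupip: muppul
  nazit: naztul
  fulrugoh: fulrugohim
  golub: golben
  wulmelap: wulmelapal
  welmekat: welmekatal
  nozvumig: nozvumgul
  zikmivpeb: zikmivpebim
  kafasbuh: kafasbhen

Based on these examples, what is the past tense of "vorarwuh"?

vorarwhen

welmekat and nazit both end in -t yet inflect differently (welmekatal, naztul), so the final letter is not what conditions the rule; the last vowel is.
"vorarwuh" has last vowel 'u'. The stems whose last vowel is 'u' (golub → golben, kafasbuh → kafasbhen) delete the last vowel and add -en.
The other patterns: stems whose last vowel is 'a' add -al; stems whose last vowel is 'i' delete the last vowel and add -ul; stems whose last vowel is 'e' or 'o' add -im.
So vorarwuh → vorarwhen.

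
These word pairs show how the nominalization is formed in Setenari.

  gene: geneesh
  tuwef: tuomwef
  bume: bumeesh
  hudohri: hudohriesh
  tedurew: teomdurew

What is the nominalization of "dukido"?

gene and tedurew both have last vowel 'e' yet inflect differently (geneesh, teomdurew), so the last vowel is not what conditions the rule; whether the stem ends in a vowel or a consonant is.
"dukido" ends in a vowel. The stems ending in a vowel (hudohri → hudohriesh, gene → geneesh, bume → bumeesh) add -esh.
The other pattern: stems ending in a consonant insert -om- after the first vowel.
So dukido → dukidoesh.

dukidoesh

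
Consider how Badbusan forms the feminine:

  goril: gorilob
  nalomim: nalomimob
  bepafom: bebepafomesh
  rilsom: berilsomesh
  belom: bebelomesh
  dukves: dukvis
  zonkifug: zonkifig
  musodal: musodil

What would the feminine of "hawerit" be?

"hawerit" has last vowel 'i'. The stems whose last vowel is 'i' (goril → gorilob, nalomim → nalomimob) add -ob.
So hawerit → haweritob.

haweritob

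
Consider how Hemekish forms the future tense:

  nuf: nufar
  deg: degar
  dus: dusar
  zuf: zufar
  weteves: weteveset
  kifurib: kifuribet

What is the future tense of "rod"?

rodar

dus and weteves both end in -s yet inflect differently (dusar, weteveset), so the final letter is not what conditions the rule; the number of vowels is.
"rod" has 1 vowel. The stems with 1 vowel (nuf → nufar, deg → degar, dus → dusar) add -ar.
The other pattern: stems with 3 vowels add -et.
So rod → rodar.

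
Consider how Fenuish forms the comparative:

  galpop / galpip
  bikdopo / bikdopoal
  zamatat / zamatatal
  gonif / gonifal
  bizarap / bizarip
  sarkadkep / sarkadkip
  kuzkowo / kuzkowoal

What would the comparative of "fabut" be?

galpop and kuzkowo both have last vowel 'o' yet inflect differently (galpip, kuzkowoal), so the last vowel is not what conditions the rule; the final letter is.
"fabut" ends in -t. The one such stem in the data (zamatat → zamatatal) adds -al, so the same rule applies.
So fabut → fabutal.

fabutal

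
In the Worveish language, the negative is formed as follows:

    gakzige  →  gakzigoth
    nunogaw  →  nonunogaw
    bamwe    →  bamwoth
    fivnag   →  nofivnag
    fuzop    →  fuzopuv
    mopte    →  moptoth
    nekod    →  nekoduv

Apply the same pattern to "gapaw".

nogapaw

"gapaw" ends in -w. The one such stem in the data (nunogaw → nonunogaw) adds the prefix no-, so the same rule applies.
So gapaw → nogapaw.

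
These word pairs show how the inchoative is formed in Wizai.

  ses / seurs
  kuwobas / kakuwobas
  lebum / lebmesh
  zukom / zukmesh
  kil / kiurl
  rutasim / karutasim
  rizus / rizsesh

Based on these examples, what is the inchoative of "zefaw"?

zefwesh

"zefaw" has 2 vowels. The stems with 2 vowels (zukom → zukmesh, rizus → rizsesh, lebum → lebmesh) delete the last vowel and add -esh.
The other patterns: stems with 1 vowel insert -ur- after the first vowel; stems with 3 vowels add the prefix ka-.
So zefaw → zefwesh.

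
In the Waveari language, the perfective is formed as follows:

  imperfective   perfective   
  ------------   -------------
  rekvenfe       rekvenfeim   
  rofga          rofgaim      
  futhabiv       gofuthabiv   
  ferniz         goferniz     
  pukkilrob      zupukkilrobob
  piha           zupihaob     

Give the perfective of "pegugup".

zupegugupob

rofga and piha both end in -a yet inflect differently (rofgaim, zupihaob), so the final letter is not what conditions the rule; the first letter is.
"pegugup" begins with p-. The stems beginning with p- (pukkilrob → zupukkilrobob, piha → zupihaob) add zu- … -ob around the stem.
So pegugup → zupegugupob.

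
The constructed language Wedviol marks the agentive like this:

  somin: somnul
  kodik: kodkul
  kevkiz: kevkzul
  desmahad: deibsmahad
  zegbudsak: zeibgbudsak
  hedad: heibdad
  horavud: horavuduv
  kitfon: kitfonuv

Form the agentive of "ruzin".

kodik and zegbudsak both end in -k yet inflect differently (kodkul, zeibgbudsak), so the final letter is not what conditions the rule; the last vowel is.
"ruzin" has last vowel 'i'. The stems whose last vowel is 'i' (somin → somnul, kodik → kodkul, kevkiz → kevkzul) delete the last vowel and add -ul.
So ruzin → ruznul.

ruznul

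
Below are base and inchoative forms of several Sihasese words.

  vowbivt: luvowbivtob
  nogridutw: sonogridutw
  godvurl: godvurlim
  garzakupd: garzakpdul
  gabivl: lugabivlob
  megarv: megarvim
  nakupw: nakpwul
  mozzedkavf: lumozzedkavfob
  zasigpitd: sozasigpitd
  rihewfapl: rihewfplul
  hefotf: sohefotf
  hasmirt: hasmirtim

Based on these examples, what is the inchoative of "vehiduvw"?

godvurl and rihewfapl both end in -l yet inflect differently (godvurlim, rihewfplul), so the final letter is not what conditions the rule; the second-to-last letter is.
"vehiduvw" has second-to-last letter 'v'. The stems whose second-to-last letter is 'v' (gabivl → lugabivlob, mozzedkavf → lumozzedkavfob, vowbivt → luvowbivtob) add lu- … -ob around the stem.
So vehiduvw → luvehiduvwob.

luvehiduvwob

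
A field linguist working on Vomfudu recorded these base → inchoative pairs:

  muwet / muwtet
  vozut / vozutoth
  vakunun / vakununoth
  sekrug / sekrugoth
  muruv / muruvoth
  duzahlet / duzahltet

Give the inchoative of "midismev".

midismvet

vozut and muwet both end in -t yet inflect differently (vozutoth, muwtet), so the final letter is not what conditions the rule; the last vowel is.
"midismev" has last vowel 'e'. The stems whose last vowel is 'e' (muwet → muwtet, duzahlet → duzahltet) delete the last vowel and add -et.
The other pattern: stems whose last vowel is 'u' add -oth.
So midismev → midismvet.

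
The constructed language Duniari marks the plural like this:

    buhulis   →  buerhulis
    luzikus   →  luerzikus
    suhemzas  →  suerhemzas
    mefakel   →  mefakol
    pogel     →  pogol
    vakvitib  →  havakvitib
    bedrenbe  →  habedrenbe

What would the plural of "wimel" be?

wimol

"wimel" ends in -l. The stems ending in -l (mefakel → mefakol, pogel → pogol) change the last vowel to 'o'.
So wimel → wimol.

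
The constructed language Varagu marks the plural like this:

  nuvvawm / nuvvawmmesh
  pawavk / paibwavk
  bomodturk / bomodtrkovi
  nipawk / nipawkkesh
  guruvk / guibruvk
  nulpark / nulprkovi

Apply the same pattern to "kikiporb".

kikiprbovi

"kikiporb" has second-to-last letter 'r'. The stems whose second-to-last letter is 'r' (nulpark → nulprkovi, bomodturk → bomodtrkovi) delete the last vowel and add -ovi.
The other patterns: stems whose second-to-last letter is 'w' double the final consonant and add -esh; stems whose second-to-last letter is 'v' insert -ib- after the first vowel.
So kikiporb → kikiprbovi.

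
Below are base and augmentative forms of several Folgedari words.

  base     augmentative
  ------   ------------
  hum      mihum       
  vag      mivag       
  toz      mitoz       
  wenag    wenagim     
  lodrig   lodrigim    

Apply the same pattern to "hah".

mihah

"hah" has 1 vowel. The stems with 1 vowel (hum → mihum, vag → mivag, toz → mitoz) add the prefix mi-.
The other pattern: stems with 2 vowels add -im.
So hah → mihah.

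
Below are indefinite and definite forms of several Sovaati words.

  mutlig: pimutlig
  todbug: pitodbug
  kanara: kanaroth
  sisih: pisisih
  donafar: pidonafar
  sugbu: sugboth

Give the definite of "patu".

"patu" ends in a vowel. The stems ending in a vowel (kanara → kanaroth, sugbu → sugboth) drop the final letter and add -oth.
So patu → patoth.

patoth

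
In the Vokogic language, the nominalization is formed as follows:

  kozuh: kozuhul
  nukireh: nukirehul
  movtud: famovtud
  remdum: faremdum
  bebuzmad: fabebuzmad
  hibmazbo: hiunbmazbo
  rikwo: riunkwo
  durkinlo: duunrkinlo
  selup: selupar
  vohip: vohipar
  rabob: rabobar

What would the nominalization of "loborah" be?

"loborah" ends in -h. The stems ending in -h (kozuh → kozuhul, nukireh → nukirehul) add -ul.
The other patterns: stems ending in -d or -m add the prefix fa-; stems ending in -o insert -un- after the first vowel; stems ending in -b or -p add -ar.
So loborah → loborahul.

loborahul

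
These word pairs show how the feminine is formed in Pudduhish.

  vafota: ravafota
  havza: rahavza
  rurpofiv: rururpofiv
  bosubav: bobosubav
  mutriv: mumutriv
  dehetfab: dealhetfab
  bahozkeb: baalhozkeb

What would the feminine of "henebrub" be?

healnebrub

"henebrub" ends in -b. The stems ending in -b (dehetfab → dealhetfab, bahozkeb → baalhozkeb) insert -al- after the first vowel.
The other patterns: stems ending in -a add the prefix ra-; stems ending in -v repeat the first consonant+vowel as a prefix.
So henebrub → healnebrub.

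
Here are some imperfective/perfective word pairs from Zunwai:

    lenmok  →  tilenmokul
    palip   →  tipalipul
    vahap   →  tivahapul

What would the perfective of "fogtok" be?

Every pair shown (lenmok → tilenmokul, palip → tipalipul, vahap → tivahapul) follows the same rule: add ti- … -ul around the stem.
So fogtok → tifogtokul.

tifogtokul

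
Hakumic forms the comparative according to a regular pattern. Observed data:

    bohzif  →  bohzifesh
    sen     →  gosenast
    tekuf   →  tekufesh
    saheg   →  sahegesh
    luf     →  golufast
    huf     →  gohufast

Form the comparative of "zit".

gozitast

tekuf and luf both end in -f yet inflect differently (tekufesh, golufast), so the final letter is not what conditions the rule; the number of vowels is.
"zit" has 1 vowel. The stems with 1 vowel (luf → golufast, sen → gosenast, huf → gohufast) add go- … -ast around the stem.
The other pattern: stems with 2 vowels add -esh.
So zit → gozitast.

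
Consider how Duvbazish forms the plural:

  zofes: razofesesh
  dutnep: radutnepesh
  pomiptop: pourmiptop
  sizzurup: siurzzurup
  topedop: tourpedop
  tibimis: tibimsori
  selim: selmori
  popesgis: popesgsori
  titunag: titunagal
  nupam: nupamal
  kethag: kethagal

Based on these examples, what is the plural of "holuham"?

holuhamal

dutnep and pomiptop both end in -p yet inflect differently (radutnepesh, pourmiptop), so the final letter is not what conditions the rule; the last vowel is.
"holuham" has last vowel 'a'. The stems whose last vowel is 'a' (titunag → titunagal, nupam → nupamal, kethag → kethagal) add -al.
So holuham → holuhamal.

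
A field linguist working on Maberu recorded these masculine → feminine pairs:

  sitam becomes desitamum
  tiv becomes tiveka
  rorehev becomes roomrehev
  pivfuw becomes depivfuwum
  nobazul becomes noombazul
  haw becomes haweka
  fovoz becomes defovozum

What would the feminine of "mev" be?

meveka

"mev" has 1 vowel. The stems with 1 vowel (tiv → tiveka, haw → haweka) add -eka.
So mev → meveka.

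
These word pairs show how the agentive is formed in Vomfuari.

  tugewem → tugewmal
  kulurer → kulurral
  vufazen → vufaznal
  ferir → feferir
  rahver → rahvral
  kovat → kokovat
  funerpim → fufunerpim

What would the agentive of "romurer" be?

romurral

tugewem and funerpim both end in -m yet inflect differently (tugewmal, fufunerpim), so the final letter is not what conditions the rule; the last vowel is.
"romurer" has last vowel 'e'. The stems whose last vowel is 'e' (vufazen → vufaznal, kulurer → kulurral, rahver → rahvral) delete the last vowel and add -al.
So romurer → romurral.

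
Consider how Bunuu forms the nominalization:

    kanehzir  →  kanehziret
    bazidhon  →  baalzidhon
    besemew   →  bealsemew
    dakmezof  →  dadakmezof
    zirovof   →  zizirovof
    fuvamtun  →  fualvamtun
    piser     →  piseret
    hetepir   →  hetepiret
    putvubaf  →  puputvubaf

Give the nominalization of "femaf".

"femaf" ends in -f. The stems ending in -f (putvubaf → puputvubaf, zirovof → zizirovof, dakmezof → dadakmezof) repeat the first consonant+vowel as a prefix.
The other patterns: stems ending in -r add -et; stems ending in -n or -w insert -al- after the first vowel.
So femaf → fefemaf.

fefemaf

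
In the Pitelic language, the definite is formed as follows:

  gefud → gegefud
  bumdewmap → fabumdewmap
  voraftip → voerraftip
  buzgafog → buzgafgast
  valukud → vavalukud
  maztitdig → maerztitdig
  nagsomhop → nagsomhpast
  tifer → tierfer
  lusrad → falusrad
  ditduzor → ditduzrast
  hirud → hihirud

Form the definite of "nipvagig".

buzgafog and maztitdig both end in -g yet inflect differently (buzgafgast, maerztitdig), so the final letter is not what conditions the rule; the last vowel is.
"nipvagig" has last vowel 'i'. The stems whose last vowel is 'i' (maztitdig → maerztitdig, voraftip → voerraftip) insert -er- after the first vowel.
So nipvagig → nierpvagig.

nierpvagig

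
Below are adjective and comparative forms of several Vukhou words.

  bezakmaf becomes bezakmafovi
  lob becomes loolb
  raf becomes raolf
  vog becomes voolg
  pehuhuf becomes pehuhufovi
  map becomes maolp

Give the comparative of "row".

roolw

pehuhuf and raf both end in -f yet inflect differently (pehuhufovi, raolf), so the final letter is not what conditions the rule; the number of vowels is.
"row" has 1 vowel. The stems with 1 vowel (raf → raolf, map → maolp, vog → voolg) insert -ol- after the first vowel.
The other pattern: stems with 3 vowels add -ovi.
So row → roolw.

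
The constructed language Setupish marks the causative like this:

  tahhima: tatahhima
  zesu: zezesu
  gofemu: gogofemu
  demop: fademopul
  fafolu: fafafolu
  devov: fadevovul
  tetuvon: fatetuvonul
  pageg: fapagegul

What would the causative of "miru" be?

mimiru

tetuvon and tahhima both begin with t- yet inflect differently (fatetuvonul, tatahhima), so the first letter is not what conditions the rule; whether the stem ends in a vowel or a consonant is.
"miru" ends in a vowel. The stems ending in a vowel (tahhima → tatahhima, gofemu → gogofemu, zesu → zezesu) repeat the first consonant+vowel as a prefix.
The other pattern: stems ending in a consonant add fa- … -ul around the stem.
So miru → mimiru.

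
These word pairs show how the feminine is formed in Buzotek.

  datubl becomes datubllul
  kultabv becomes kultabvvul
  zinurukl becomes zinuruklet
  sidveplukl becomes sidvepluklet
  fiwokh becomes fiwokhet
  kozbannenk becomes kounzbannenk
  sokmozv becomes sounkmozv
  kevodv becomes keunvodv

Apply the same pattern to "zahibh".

zahibhhul

datubl and zinurukl both end in -l yet inflect differently (datubllul, zinuruklet), so the final letter is not what conditions the rule; the second-to-last letter is.
"zahibh" has second-to-last letter 'b'. The stems whose second-to-last letter is 'b' (datubl → datubllul, kultabv → kultabvvul) double the final consonant and add -ul.
The other patterns: stems whose second-to-last letter is 'k' add -et; stems whose second-to-last letter is 'd', 'n' or 'z' insert -un- after the first vowel.
So zahibh → zahibhhul.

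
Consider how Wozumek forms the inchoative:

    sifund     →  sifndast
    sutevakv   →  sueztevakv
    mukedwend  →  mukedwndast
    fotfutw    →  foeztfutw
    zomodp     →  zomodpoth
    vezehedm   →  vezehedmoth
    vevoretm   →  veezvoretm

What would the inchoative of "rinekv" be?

rieznekv

vezehedm and vevoretm both end in -m yet inflect differently (vezehedmoth, veezvoretm), so the final letter is not what conditions the rule; the second-to-last letter is.
"rinekv" has second-to-last letter 'k'. The one such stem in the data (sutevakv → sueztevakv) inserts -ez- after the first vowel (as do fotfutw, vevoretm), so the same rule applies.
The other patterns: stems whose second-to-last letter is 'n' delete the last vowel and add -ast; stems whose second-to-last letter is 'd' add -oth.
So rinekv → rieznekv.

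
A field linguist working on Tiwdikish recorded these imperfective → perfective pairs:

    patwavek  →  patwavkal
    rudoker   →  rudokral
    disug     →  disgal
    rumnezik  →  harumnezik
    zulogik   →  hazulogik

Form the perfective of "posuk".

poskal

patwavek and rumnezik both end in -k yet inflect differently (patwavkal, harumnezik), so the final letter is not what conditions the rule; the last vowel is.
"posuk" has last vowel 'u'. The one such stem in the data (disug → disgal) deletes the last vowel and adds -al (as do patwavek, rudoker), so the same rule applies.
So posuk → poskal.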